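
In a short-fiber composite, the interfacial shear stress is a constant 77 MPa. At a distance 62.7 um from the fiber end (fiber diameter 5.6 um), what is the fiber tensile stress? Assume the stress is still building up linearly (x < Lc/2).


Force balance: sigma_f * (pi*d^2/4) = tau * (pi*d) * x  ->  sigma_f = 4 * tau * x / d
sigma_f = 4 * 77 * 62.7 / 5.6 = 3448.5 MPa

3448.5 MPa


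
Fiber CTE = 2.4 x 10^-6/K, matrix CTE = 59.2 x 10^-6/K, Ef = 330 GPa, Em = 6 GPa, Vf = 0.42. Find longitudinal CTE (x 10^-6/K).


E1 = Ef*Vf + Em*(1-Vf) = 142.08
alpha_1 = (alpha_f*Ef*Vf + alpha_m*Em*(1-Vf))/E1 = 3.79 x 10^-6/K

3.79 x 10^-6/K


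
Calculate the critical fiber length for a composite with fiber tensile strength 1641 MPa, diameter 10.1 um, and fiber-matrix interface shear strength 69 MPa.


Lc = sigma_f * d / (2 * tau_i) = 1641 * 10.1 / (2 * 69) = 120.1 um

120.1 um


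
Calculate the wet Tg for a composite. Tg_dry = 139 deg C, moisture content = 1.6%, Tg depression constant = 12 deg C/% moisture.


Tg_wet = Tg_dry - k*moisture = 139 - 12*1.6 = 119.8 deg C

119.8 deg C


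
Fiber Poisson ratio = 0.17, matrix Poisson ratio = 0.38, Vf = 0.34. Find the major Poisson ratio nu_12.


nu_12 = nu_f*Vf + nu_m*(1-Vf) = 0.17*0.34 + 0.38*0.66 = 0.3086

0.3086


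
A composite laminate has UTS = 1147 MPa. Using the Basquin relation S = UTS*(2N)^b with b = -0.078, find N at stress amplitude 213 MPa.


N = 0.5 * (S/UTS)^(1/b) = 0.5 * (213/1147)^(1/-0.078) = 1.1834e+09 cycles

1.1834e+09 cycles


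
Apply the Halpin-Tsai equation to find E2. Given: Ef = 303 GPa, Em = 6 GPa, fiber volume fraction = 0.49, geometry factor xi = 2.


eta = (Ef/Em - 1)/(Ef/Em + xi) = (50.5 - 1)/(50.5 + 2) = 0.9429
E2 = Em*(1+xi*eta*Vf)/(1-eta*Vf) = 21.46 GPa

21.46 GPa


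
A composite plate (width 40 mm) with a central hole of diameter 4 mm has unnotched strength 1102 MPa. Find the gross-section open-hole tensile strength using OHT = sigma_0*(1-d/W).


OHT = sigma_0*(1-d/W) = 1102*(1-4/40) = 991.8 MPa

991.8 MPa


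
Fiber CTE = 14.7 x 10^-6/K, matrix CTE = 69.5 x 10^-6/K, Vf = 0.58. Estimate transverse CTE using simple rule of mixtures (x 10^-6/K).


alpha_2 = alpha_f*Vf + alpha_m*(1-Vf) = 14.7*0.58 + 69.5*0.42 = 37.7 x 10^-6/K

37.7 x 10^-6/K


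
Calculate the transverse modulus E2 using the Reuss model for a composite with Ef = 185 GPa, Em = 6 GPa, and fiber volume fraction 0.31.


1/E2 = Vf/Ef + (1-Vf)/Em = 0.31/185 + 0.69/6
E2 = 8.57 GPa

8.57 GPa


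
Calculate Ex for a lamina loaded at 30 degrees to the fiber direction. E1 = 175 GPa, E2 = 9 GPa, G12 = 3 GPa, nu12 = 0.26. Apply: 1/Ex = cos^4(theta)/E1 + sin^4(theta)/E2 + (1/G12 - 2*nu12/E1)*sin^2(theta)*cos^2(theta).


cos^4(30) = 0.5625, sin^4(30) = 0.0625, sin^2(30)*cos^2(30) = 0.1875
1/G12 - 2*nu12/E1 = 1/3 - 2*0.26/175 = 0.330362 GPa^-1
1/Ex = 0.5625/175 + 0.0625/9 + 0.330362*0.1875 = 0.0721016 GPa^-1
Ex = 13.87 GPa

13.87 GPa


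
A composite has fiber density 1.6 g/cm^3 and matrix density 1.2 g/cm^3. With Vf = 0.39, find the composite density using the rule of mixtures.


rho_c = rho_f*Vf + rho_m*(1-Vf) = 1.6*0.39 + 1.2*0.61 = 1.356 g/cm^3

1.356 g/cm^3


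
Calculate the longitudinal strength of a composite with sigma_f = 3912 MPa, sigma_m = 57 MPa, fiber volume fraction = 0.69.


sigma_1 = sigma_f*Vf + sigma_m*(1-Vf) = 3912*0.69 + 57*0.31 = 2717.0 MPa

2717.0 MPa


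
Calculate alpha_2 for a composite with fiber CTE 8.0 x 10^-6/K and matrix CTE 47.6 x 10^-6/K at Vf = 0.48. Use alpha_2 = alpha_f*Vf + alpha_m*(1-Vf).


alpha_2 = alpha_f*Vf + alpha_m*(1-Vf) = 8.0*0.48 + 47.6*0.52 = 28.6 x 10^-6/K

28.6 x 10^-6/K


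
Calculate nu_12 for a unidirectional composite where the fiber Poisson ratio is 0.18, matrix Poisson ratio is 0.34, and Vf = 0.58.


nu_12 = nu_f*Vf + nu_m*(1-Vf) = 0.18*0.58 + 0.34*0.42 = 0.2472

0.2472


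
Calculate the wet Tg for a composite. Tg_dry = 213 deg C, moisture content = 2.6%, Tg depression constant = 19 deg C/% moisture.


Tg_wet = Tg_dry - k*moisture = 213 - 19*2.6 = 163.6 deg C

163.6 deg C


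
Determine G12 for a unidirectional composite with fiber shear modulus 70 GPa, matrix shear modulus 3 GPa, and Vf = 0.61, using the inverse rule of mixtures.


1/G12 = Vf/Gf + (1-Vf)/Gm = 0.61/70 + 0.39/3
G12 = 7.21 GPa

7.21 GPa


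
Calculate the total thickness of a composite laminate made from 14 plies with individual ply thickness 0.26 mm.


h = n * t_ply = 14 * 0.26 = 3.64 mm

3.64 mm


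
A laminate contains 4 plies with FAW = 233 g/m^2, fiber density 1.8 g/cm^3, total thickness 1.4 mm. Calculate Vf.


Vf = n * FAW / (rho_f * h * 1000) = 4 * 233 / (1.8 * 1.4 * 1000) = 0.3698

0.3698


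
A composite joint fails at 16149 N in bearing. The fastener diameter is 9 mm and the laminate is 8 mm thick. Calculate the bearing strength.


sigma_br = F/(d*h) = 16149/(9*8) = 224.3 MPa

224.3 MPa


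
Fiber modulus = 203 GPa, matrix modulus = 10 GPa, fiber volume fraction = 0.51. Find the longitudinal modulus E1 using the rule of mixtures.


E1 = Ef*Vf + Em*(1-Vf) = 203*0.51 + 10*0.49 = 108.43 GPa

108.43 GPa


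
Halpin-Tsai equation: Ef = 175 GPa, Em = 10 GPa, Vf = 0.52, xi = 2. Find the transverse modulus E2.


eta = (Ef/Em - 1)/(Ef/Em + xi) = (17.5 - 1)/(17.5 + 2) = 0.8462
E2 = Em*(1+xi*eta*Vf)/(1-eta*Vf) = 33.57 GPa

33.57 GPa


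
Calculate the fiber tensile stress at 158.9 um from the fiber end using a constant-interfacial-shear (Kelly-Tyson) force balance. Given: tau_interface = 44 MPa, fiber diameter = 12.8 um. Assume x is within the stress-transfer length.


Force balance: sigma_f * (pi*d^2/4) = tau * (pi*d) * x  ->  sigma_f = 4 * tau * x / d
sigma_f = 4 * 44 * 158.9 / 12.8 = 2184.9 MPa

2184.9 MPa


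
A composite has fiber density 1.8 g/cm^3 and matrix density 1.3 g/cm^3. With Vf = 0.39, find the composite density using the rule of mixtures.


rho_c = rho_f*Vf + rho_m*(1-Vf) = 1.8*0.39 + 1.3*0.61 = 1.495 g/cm^3

1.495 g/cm^3


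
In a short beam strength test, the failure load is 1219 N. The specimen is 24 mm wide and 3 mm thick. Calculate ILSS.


ILSS = 3F/(4bh) = 3*1219/(4*24*3) = 12.7 MPa

12.7 MPa


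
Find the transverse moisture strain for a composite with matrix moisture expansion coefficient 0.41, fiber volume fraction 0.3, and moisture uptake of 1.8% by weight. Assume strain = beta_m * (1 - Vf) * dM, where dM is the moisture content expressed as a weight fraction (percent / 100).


dM = 1.8/100 = 0.018
strain = beta_m * (1-Vf) * dM = 0.41 * 0.7 * 0.018 = 0.005166

0.005166


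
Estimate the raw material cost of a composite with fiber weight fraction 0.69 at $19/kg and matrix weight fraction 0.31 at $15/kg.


Cost = cost_f*Wf + cost_m*Wm = 19*0.69 + 15*0.31 = $17.76/kg

$17.76/kg


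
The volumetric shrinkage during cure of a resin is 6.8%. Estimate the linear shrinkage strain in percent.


Linear shrinkage ≈ vol_shrink/3 = 6.8/3 = 2.267%

2.267%


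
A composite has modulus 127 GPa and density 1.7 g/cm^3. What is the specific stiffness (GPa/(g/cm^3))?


Specific stiffness = E/rho = 127/1.7 = 74.7 GPa/(g/cm^3)

74.7 GPa/(g/cm^3)


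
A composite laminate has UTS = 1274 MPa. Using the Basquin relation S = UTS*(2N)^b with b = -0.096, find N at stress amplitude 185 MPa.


N = 0.5 * (S/UTS)^(1/b) = 0.5 * (185/1274)^(1/-0.096) = 2.6799e+08 cycles

2.6799e+08 cycles


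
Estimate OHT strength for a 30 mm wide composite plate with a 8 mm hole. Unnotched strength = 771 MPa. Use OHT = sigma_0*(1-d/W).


OHT = sigma_0*(1-d/W) = 771*(1-8/30) = 565.4 MPa

565.4 MPa


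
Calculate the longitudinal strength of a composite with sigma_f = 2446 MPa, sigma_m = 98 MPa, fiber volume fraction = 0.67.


sigma_1 = sigma_f*Vf + sigma_m*(1-Vf) = 2446*0.67 + 98*0.33 = 1671.2 MPa

1671.2 MPa


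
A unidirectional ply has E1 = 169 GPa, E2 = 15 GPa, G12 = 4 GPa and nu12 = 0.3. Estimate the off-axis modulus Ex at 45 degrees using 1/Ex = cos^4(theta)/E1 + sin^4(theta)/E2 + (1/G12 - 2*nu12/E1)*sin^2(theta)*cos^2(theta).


cos^4(45) = 0.25, sin^4(45) = 0.25, sin^2(45)*cos^2(45) = 0.25
1/G12 - 2*nu12/E1 = 1/4 - 2*0.3/169 = 0.24645 GPa^-1
1/Ex = 0.25/169 + 0.25/15 + 0.24645*0.25 = 0.0797584 GPa^-1
Ex = 12.54 GPa

12.54 GPa


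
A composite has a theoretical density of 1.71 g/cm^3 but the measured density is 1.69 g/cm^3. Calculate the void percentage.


Void% = (rho_theo - rho_actual)/rho_theo * 100 = (1.71 - 1.69)/1.71 * 100 = 1.17%

1.17%


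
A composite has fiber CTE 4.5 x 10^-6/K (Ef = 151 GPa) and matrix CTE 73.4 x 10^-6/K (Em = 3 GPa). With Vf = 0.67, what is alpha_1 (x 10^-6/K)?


E1 = Ef*Vf + Em*(1-Vf) = 102.16
alpha_1 = (alpha_f*Ef*Vf + alpha_m*Em*(1-Vf))/E1 = 5.17 x 10^-6/K

5.17 x 10^-6/K


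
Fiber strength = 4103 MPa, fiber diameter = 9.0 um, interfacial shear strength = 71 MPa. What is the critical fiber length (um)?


Lc = sigma_f * d / (2 * tau_i) = 4103 * 9.0 / (2 * 71) = 260.0 um

260.0 um


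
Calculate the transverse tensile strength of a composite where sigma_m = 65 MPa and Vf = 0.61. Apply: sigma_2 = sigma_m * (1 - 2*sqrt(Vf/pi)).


factor = 1 - 2*sqrt(0.61/pi) = 0.1187
sigma_2 = 65 * 0.1187 = 7.72 MPa

7.72 MPa


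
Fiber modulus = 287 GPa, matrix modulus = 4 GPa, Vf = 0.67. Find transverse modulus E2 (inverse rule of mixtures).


1/E2 = Vf/Ef + (1-Vf)/Em = 0.67/287 + 0.33/4
E2 = 11.79 GPa

11.79 GPa


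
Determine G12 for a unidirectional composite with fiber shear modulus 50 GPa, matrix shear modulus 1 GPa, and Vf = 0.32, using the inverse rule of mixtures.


1/G12 = Vf/Gf + (1-Vf)/Gm = 0.32/50 + 0.68/1
G12 = 1.46 GPa

1.46 GPa


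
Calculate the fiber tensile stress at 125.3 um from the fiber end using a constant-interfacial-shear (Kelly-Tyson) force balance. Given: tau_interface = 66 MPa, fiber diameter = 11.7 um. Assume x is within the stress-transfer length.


Force balance: sigma_f * (pi*d^2/4) = tau * (pi*d) * x  ->  sigma_f = 4 * tau * x / d
sigma_f = 4 * 66 * 125.3 / 11.7 = 2827.3 MPa

2827.3 MPa


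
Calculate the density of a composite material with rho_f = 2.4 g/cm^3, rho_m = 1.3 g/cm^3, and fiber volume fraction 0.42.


rho_c = rho_f*Vf + rho_m*(1-Vf) = 2.4*0.42 + 1.3*0.58 = 1.762 g/cm^3

1.762 g/cm^3


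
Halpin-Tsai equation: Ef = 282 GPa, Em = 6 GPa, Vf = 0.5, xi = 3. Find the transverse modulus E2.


eta = (Ef/Em - 1)/(Ef/Em + xi) = (47.0 - 1)/(47.0 + 3) = 0.92
E2 = Em*(1+xi*eta*Vf)/(1-eta*Vf) = 26.44 GPa

26.44 GPa


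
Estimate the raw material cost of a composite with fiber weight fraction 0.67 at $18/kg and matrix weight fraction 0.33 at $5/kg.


Cost = cost_f*Wf + cost_m*Wm = 18*0.67 + 5*0.33 = $13.71/kg

$13.71/kg


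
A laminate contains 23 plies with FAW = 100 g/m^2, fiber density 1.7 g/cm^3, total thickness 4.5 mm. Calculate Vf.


Vf = n * FAW / (rho_f * h * 1000) = 23 * 100 / (1.7 * 4.5 * 1000) = 0.3007

0.3007


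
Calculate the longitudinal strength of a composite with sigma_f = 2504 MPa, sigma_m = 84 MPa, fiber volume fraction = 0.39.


sigma_1 = sigma_f*Vf + sigma_m*(1-Vf) = 2504*0.39 + 84*0.61 = 1027.8 MPa

1027.8 MPa


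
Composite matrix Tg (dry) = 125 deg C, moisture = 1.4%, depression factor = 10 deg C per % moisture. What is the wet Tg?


Tg_wet = Tg_dry - k*moisture = 125 - 10*1.4 = 111.0 deg C

111.0 deg C


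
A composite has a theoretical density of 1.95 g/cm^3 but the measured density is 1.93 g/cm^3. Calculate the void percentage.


Void% = (rho_theo - rho_actual)/rho_theo * 100 = (1.95 - 1.93)/1.95 * 100 = 1.03%

1.03%


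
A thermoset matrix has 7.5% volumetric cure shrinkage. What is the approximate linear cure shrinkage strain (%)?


Linear shrinkage ≈ vol_shrink/3 = 7.5/3 = 2.5%

2.5%


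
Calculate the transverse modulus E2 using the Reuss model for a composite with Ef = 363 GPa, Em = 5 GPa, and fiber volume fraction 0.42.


1/E2 = Vf/Ef + (1-Vf)/Em = 0.42/363 + 0.58/5
E2 = 8.54 GPa

8.54 GPa


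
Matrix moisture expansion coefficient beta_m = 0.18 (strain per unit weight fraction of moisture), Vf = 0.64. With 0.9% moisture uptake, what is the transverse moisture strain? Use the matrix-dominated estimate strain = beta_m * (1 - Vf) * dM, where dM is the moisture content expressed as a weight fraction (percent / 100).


dM = 0.9/100 = 0.009
strain = beta_m * (1-Vf) * dM = 0.18 * 0.36 * 0.009 = 0.0005832

0.0005832


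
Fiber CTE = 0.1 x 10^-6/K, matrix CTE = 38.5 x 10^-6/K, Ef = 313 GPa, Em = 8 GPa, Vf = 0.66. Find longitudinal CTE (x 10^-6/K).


E1 = Ef*Vf + Em*(1-Vf) = 209.3
alpha_1 = (alpha_f*Ef*Vf + alpha_m*Em*(1-Vf))/E1 = 0.6 x 10^-6/K

0.6 x 10^-6/K


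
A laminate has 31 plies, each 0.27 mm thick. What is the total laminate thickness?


h = n * t_ply = 31 * 0.27 = 8.37 mm

8.37 mm


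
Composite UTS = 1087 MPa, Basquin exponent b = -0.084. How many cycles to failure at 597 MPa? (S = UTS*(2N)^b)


N = 0.5 * (S/UTS)^(1/b) = 0.5 * (597/1087)^(1/-0.084) = 626.9694 cycles

626.9694 cycles


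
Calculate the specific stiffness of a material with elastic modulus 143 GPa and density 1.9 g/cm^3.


Specific stiffness = E/rho = 143/1.9 = 75.3 GPa/(g/cm^3)

75.3 GPa/(g/cm^3)


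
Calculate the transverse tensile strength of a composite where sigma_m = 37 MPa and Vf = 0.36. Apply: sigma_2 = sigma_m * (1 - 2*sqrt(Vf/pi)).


factor = 1 - 2*sqrt(0.36/pi) = 0.323
sigma_2 = 37 * 0.323 = 11.95 MPa

11.95 MPa


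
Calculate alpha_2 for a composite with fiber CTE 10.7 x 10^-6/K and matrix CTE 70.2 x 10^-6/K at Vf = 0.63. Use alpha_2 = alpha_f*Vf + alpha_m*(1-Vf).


alpha_2 = alpha_f*Vf + alpha_m*(1-Vf) = 10.7*0.63 + 70.2*0.37 = 32.7 x 10^-6/K

32.7 x 10^-6/K


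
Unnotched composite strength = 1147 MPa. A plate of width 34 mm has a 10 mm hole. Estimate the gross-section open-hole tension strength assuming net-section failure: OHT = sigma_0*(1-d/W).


OHT = sigma_0*(1-d/W) = 1147*(1-10/34) = 809.6 MPa

809.6 MPa


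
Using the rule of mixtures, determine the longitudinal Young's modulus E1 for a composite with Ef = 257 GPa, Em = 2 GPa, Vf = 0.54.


E1 = Ef*Vf + Em*(1-Vf) = 257*0.54 + 2*0.46 = 139.7 GPa

139.7 GPa


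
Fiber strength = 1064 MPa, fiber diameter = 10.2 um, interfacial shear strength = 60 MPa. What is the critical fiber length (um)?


Lc = sigma_f * d / (2 * tau_i) = 1064 * 10.2 / (2 * 60) = 90.4 um

90.4 um


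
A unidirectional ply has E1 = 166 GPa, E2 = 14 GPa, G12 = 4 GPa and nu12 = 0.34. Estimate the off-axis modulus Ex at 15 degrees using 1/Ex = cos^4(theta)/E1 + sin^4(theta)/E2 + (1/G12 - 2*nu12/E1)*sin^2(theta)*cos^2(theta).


cos^4(15) = 0.870513, sin^4(15) = 0.004487, sin^2(15)*cos^2(15) = 0.0625
1/G12 - 2*nu12/E1 = 1/4 - 2*0.34/166 = 0.245904 GPa^-1
1/Ex = 0.870513/166 + 0.004487/14 + 0.245904*0.0625 = 0.0209336 GPa^-1
Ex = 47.77 GPa

47.77 GPa


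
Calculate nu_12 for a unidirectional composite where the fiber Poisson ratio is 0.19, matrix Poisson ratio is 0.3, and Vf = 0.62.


nu_12 = nu_f*Vf + nu_m*(1-Vf) = 0.19*0.62 + 0.3*0.38 = 0.2318

0.2318


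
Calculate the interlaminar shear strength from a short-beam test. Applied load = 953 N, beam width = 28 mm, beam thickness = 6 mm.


ILSS = 3F/(4bh) = 3*953/(4*28*6) = 4.25 MPa

4.25 MPa


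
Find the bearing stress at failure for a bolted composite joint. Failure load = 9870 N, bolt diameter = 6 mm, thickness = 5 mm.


sigma_br = F/(d*h) = 9870/(6*5) = 329.0 MPa

329.0 MPa


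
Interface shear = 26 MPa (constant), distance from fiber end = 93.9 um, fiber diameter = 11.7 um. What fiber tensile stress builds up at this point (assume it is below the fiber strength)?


Force balance: sigma_f * (pi*d^2/4) = tau * (pi*d) * x  ->  sigma_f = 4 * tau * x / d
sigma_f = 4 * 26 * 93.9 / 11.7 = 834.7 MPa

834.7 MPa


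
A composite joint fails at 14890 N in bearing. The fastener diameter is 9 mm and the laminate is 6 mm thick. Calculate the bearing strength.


sigma_br = F/(d*h) = 14890/(9*6) = 275.7 MPa

275.7 MPa


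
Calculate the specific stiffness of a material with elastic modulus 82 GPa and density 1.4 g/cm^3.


Specific stiffness = E/rho = 82/1.4 = 58.6 GPa/(g/cm^3)

58.6 GPa/(g/cm^3)


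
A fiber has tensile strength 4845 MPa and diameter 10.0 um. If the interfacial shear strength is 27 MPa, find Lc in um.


Lc = sigma_f * d / (2 * tau_i) = 4845 * 10.0 / (2 * 27) = 897.2 um

897.2 um


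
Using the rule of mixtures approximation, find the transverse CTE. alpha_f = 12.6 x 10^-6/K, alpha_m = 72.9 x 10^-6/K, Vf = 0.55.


alpha_2 = alpha_f*Vf + alpha_m*(1-Vf) = 12.6*0.55 + 72.9*0.45 = 39.7 x 10^-6/K

39.7 x 10^-6/K


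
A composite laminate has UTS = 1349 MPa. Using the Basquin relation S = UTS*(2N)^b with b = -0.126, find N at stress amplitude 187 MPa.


N = 0.5 * (S/UTS)^(1/b) = 0.5 * (187/1349)^(1/-0.126) = 3.2348e+06 cycles

3.2348e+06 cycles


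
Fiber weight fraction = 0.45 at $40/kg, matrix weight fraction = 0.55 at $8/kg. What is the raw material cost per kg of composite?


Cost = cost_f*Wf + cost_m*Wm = 40*0.45 + 8*0.55 = $22.4/kg

$22.4/kg


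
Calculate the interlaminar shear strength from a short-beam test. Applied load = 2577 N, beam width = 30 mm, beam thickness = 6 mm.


ILSS = 3F/(4bh) = 3*2577/(4*30*6) = 10.74 MPa

10.74 MPa


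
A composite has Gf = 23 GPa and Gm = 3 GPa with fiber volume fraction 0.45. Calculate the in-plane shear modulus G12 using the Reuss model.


1/G12 = Vf/Gf + (1-Vf)/Gm = 0.45/23 + 0.55/3
G12 = 4.93 GPa

4.93 GPa


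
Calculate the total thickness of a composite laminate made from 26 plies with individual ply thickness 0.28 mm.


h = n * t_ply = 26 * 0.28 = 7.28 mm

7.28 mm


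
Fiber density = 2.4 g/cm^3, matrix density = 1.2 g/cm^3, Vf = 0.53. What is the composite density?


rho_c = rho_f*Vf + rho_m*(1-Vf) = 2.4*0.53 + 1.2*0.47 = 1.836 g/cm^3

1.836 g/cm^3


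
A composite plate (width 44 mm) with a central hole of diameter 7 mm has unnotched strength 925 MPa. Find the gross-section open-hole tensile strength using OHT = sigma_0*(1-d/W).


OHT = sigma_0*(1-d/W) = 925*(1-7/44) = 777.8 MPa

777.8 MPa


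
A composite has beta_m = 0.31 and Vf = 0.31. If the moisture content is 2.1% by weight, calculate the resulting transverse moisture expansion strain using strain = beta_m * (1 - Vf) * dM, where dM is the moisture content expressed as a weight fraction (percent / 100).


dM = 2.1/100 = 0.021
strain = beta_m * (1-Vf) * dM = 0.31 * 0.69 * 0.021 = 0.0044919

0.0044919


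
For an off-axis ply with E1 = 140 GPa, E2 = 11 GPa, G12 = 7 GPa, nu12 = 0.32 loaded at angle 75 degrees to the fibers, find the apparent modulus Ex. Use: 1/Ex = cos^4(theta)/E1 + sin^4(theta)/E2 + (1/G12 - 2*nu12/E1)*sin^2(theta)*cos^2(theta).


cos^4(75) = 0.004487, sin^4(75) = 0.870513, sin^2(75)*cos^2(75) = 0.0625
1/G12 - 2*nu12/E1 = 1/7 - 2*0.32/140 = 0.138286 GPa^-1
1/Ex = 0.004487/140 + 0.870513/11 + 0.138286*0.0625 = 0.0878124 GPa^-1
Ex = 11.39 GPa

11.39 GPa


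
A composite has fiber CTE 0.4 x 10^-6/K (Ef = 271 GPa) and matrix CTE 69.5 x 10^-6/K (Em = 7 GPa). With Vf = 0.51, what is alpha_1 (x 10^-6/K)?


E1 = Ef*Vf + Em*(1-Vf) = 141.64
alpha_1 = (alpha_f*Ef*Vf + alpha_m*Em*(1-Vf))/E1 = 2.07 x 10^-6/K

2.07 x 10^-6/K


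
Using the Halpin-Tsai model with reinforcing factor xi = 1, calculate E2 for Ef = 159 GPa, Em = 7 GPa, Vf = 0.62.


eta = (Ef/Em - 1)/(Ef/Em + xi) = (22.7143 - 1)/(22.7143 + 1) = 0.9157
E2 = Em*(1+xi*eta*Vf)/(1-eta*Vf) = 25.39 GPa

25.39 GPa


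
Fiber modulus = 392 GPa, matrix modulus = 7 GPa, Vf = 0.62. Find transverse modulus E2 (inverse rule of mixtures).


1/E2 = Vf/Ef + (1-Vf)/Em = 0.62/392 + 0.38/7
E2 = 17.9 GPa

17.9 GPa


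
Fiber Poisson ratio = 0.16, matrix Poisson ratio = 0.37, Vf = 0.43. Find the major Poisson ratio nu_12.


nu_12 = nu_f*Vf + nu_m*(1-Vf) = 0.16*0.43 + 0.37*0.57 = 0.2797

0.2797


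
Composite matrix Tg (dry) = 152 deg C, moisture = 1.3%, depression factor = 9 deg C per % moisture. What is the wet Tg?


Tg_wet = Tg_dry - k*moisture = 152 - 9*1.3 = 140.3 deg C

140.3 deg C


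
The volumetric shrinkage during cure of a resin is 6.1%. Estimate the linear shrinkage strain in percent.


Linear shrinkage ≈ vol_shrink/3 = 6.1/3 = 2.033%

2.033%


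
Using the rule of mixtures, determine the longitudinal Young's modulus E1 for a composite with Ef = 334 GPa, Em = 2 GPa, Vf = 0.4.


E1 = Ef*Vf + Em*(1-Vf) = 334*0.4 + 2*0.6 = 134.8 GPa

134.8 GPa


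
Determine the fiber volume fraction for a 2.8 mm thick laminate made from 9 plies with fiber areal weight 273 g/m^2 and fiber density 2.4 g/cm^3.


Vf = n * FAW / (rho_f * h * 1000) = 9 * 273 / (2.4 * 2.8 * 1000) = 0.3656

0.3656


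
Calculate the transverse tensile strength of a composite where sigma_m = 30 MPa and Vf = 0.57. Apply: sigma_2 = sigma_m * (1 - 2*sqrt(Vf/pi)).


factor = 1 - 2*sqrt(0.57/pi) = 0.1481
sigma_2 = 30 * 0.1481 = 4.44 MPa

4.44 MPa


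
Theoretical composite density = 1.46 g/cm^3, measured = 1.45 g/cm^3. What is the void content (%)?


Void% = (rho_theo - rho_actual)/rho_theo * 100 = (1.46 - 1.45)/1.46 * 100 = 0.68%

0.68%


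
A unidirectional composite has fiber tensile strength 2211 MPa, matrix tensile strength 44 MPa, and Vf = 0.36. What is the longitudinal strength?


sigma_1 = sigma_f*Vf + sigma_m*(1-Vf) = 2211*0.36 + 44*0.64 = 824.1 MPa

824.1 MPa


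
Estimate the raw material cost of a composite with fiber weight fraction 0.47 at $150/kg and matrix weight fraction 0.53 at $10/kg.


Cost = cost_f*Wf + cost_m*Wm = 150*0.47 + 10*0.53 = $75.8/kg

$75.8/kg


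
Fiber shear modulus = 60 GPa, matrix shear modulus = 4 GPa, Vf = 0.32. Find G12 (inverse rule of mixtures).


1/G12 = Vf/Gf + (1-Vf)/Gm = 0.32/60 + 0.68/4
G12 = 5.7 GPa

5.7 GPa


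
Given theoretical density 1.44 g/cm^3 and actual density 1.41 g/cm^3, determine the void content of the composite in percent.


Void% = (rho_theo - rho_actual)/rho_theo * 100 = (1.44 - 1.41)/1.44 * 100 = 2.08%

2.08%


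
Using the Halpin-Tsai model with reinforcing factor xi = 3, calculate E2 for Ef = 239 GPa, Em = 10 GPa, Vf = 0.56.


eta = (Ef/Em - 1)/(Ef/Em + xi) = (23.9 - 1)/(23.9 + 3) = 0.8513
E2 = Em*(1+xi*eta*Vf)/(1-eta*Vf) = 46.44 GPa

46.44 GPa


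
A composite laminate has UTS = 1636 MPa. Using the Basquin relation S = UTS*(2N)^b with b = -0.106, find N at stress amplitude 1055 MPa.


N = 0.5 * (S/UTS)^(1/b) = 0.5 * (1055/1636)^(1/-0.106) = 31.3640 cycles

31.3640 cycles


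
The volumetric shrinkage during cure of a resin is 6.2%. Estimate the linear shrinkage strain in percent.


Linear shrinkage ≈ vol_shrink/3 = 6.2/3 = 2.067%

2.067%


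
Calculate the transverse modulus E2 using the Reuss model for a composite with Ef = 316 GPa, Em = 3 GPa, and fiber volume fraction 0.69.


1/E2 = Vf/Ef + (1-Vf)/Em = 0.69/316 + 0.31/3
E2 = 9.48 GPa

9.48 GPa


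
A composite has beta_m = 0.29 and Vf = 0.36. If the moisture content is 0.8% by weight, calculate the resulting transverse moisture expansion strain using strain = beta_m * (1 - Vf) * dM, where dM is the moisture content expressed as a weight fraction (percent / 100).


dM = 0.8/100 = 0.008
strain = beta_m * (1-Vf) * dM = 0.29 * 0.64 * 0.008 = 0.0014848

0.0014848


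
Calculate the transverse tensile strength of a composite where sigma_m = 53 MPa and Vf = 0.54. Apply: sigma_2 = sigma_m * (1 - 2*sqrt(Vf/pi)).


factor = 1 - 2*sqrt(0.54/pi) = 0.1708
sigma_2 = 53 * 0.1708 = 9.05 MPa

9.05 MPa


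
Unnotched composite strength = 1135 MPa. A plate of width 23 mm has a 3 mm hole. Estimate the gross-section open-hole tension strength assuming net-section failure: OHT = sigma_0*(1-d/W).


OHT = sigma_0*(1-d/W) = 1135*(1-3/23) = 987.0 MPa

987.0 MPa


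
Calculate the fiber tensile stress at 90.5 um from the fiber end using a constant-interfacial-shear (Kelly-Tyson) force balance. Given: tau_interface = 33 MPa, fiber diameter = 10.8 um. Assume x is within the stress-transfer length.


Force balance: sigma_f * (pi*d^2/4) = tau * (pi*d) * x  ->  sigma_f = 4 * tau * x / d
sigma_f = 4 * 33 * 90.5 / 10.8 = 1106.1 MPa

1106.1 MPa


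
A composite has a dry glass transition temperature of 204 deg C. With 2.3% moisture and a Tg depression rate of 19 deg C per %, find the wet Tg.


Tg_wet = Tg_dry - k*moisture = 204 - 19*2.3 = 160.3 deg C

160.3 deg C


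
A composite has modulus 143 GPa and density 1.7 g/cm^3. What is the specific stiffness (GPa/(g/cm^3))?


Specific stiffness = E/rho = 143/1.7 = 84.1 GPa/(g/cm^3)

84.1 GPa/(g/cm^3)


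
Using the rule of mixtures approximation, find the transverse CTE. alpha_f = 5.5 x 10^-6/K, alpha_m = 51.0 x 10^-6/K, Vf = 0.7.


alpha_2 = alpha_f*Vf + alpha_m*(1-Vf) = 5.5*0.7 + 51.0*0.3 = 19.2 x 10^-6/K

19.2 x 10^-6/K


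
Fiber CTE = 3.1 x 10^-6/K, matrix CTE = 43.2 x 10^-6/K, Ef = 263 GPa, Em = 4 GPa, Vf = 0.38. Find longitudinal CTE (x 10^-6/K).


E1 = Ef*Vf + Em*(1-Vf) = 102.42
alpha_1 = (alpha_f*Ef*Vf + alpha_m*Em*(1-Vf))/E1 = 4.07 x 10^-6/K

4.07 x 10^-6/K


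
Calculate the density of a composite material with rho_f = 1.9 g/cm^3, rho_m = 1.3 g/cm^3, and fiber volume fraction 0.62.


rho_c = rho_f*Vf + rho_m*(1-Vf) = 1.9*0.62 + 1.3*0.38 = 1.672 g/cm^3

1.672 g/cm^3


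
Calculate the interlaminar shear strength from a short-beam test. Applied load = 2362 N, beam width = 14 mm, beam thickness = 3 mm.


ILSS = 3F/(4bh) = 3*2362/(4*14*3) = 42.18 MPa

42.18 MPa


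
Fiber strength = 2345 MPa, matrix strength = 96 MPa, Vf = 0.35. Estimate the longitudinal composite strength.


sigma_1 = sigma_f*Vf + sigma_m*(1-Vf) = 2345*0.35 + 96*0.65 = 883.2 MPa

883.2 MPa


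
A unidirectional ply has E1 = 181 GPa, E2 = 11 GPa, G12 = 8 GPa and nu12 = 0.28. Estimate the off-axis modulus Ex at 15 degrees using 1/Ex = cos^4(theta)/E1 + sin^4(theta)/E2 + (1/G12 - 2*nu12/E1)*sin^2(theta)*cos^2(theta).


cos^4(15) = 0.870513, sin^4(15) = 0.004487, sin^2(15)*cos^2(15) = 0.0625
1/G12 - 2*nu12/E1 = 1/8 - 2*0.28/181 = 0.121906 GPa^-1
1/Ex = 0.870513/181 + 0.004487/11 + 0.121906*0.0625 = 0.0128365 GPa^-1
Ex = 77.9 GPa

77.9 GPa


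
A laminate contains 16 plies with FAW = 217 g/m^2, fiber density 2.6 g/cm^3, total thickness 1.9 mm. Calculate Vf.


Vf = n * FAW / (rho_f * h * 1000) = 16 * 217 / (2.6 * 1.9 * 1000) = 0.7028

0.7028


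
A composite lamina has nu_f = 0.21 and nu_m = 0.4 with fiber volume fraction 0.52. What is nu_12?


nu_12 = nu_f*Vf + nu_m*(1-Vf) = 0.21*0.52 + 0.4*0.48 = 0.3012

0.3012


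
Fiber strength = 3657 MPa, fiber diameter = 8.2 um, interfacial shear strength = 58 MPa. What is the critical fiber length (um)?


Lc = sigma_f * d / (2 * tau_i) = 3657 * 8.2 / (2 * 58) = 258.5 um

258.5 um


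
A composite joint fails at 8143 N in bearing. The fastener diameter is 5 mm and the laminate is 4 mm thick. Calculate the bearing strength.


sigma_br = F/(d*h) = 8143/(5*4) = 407.2 MPa

407.2 MPa


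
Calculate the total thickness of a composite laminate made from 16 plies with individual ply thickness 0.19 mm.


h = n * t_ply = 16 * 0.19 = 3.04 mm

3.04 mm


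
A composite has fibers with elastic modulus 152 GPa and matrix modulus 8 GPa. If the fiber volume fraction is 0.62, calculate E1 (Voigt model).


E1 = Ef*Vf + Em*(1-Vf) = 152*0.62 + 8*0.38 = 97.28 GPa

97.28 GPa


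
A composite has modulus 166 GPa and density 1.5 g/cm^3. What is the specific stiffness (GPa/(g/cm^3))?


Specific stiffness = E/rho = 166/1.5 = 110.7 GPa/(g/cm^3)

110.7 GPa/(g/cm^3)


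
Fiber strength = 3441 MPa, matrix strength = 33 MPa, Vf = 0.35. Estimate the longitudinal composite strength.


sigma_1 = sigma_f*Vf + sigma_m*(1-Vf) = 3441*0.35 + 33*0.65 = 1225.8 MPa

1225.8 MPa


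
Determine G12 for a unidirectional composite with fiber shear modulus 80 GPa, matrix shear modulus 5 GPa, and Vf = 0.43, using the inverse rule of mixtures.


1/G12 = Vf/Gf + (1-Vf)/Gm = 0.43/80 + 0.57/5
G12 = 8.38 GPa

8.38 GPa


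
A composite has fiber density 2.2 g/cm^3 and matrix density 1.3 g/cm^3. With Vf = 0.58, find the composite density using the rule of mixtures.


rho_c = rho_f*Vf + rho_m*(1-Vf) = 2.2*0.58 + 1.3*0.42 = 1.822 g/cm^3

1.822 g/cm^3


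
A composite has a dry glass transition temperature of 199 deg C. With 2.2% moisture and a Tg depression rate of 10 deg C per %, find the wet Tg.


Tg_wet = Tg_dry - k*moisture = 199 - 10*2.2 = 177.0 deg C

177.0 deg C


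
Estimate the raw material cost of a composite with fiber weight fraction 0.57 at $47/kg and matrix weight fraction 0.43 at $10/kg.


Cost = cost_f*Wf + cost_m*Wm = 47*0.57 + 10*0.43 = $31.09/kg

$31.09/kg


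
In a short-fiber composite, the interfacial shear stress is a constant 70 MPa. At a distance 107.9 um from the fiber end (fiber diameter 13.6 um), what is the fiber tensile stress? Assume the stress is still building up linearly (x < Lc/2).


Force balance: sigma_f * (pi*d^2/4) = tau * (pi*d) * x  ->  sigma_f = 4 * tau * x / d
sigma_f = 4 * 70 * 107.9 / 13.6 = 2221.5 MPa

2221.5 MPa


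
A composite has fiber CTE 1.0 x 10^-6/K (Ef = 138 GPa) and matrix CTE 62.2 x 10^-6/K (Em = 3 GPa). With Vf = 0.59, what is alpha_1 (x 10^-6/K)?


E1 = Ef*Vf + Em*(1-Vf) = 82.65
alpha_1 = (alpha_f*Ef*Vf + alpha_m*Em*(1-Vf))/E1 = 1.91 x 10^-6/K

1.91 x 10^-6/K


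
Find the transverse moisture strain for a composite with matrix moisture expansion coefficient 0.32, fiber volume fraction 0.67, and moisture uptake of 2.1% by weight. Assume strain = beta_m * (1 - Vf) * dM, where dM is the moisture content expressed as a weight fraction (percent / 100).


dM = 2.1/100 = 0.021
strain = beta_m * (1-Vf) * dM = 0.32 * 0.33 * 0.021 = 0.0022176

0.0022176


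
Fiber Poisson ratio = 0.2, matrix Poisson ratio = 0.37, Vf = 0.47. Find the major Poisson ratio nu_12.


nu_12 = nu_f*Vf + nu_m*(1-Vf) = 0.2*0.47 + 0.37*0.53 = 0.2901

0.2901


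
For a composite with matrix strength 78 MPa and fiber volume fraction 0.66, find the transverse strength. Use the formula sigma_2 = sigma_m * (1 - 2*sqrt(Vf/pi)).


factor = 1 - 2*sqrt(0.66/pi) = 0.0833
sigma_2 = 78 * 0.0833 = 6.5 MPa

6.5 MPa


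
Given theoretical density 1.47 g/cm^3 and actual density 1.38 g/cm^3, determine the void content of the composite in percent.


Void% = (rho_theo - rho_actual)/rho_theo * 100 = (1.47 - 1.38)/1.47 * 100 = 6.12%

6.12%


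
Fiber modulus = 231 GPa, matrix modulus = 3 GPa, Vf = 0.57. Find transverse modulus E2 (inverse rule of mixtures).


1/E2 = Vf/Ef + (1-Vf)/Em = 0.57/231 + 0.43/3
E2 = 6.86 GPa

6.86 GPa


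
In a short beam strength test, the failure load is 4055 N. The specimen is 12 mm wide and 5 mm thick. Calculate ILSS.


ILSS = 3F/(4bh) = 3*4055/(4*12*5) = 50.69 MPa

50.69 MPa


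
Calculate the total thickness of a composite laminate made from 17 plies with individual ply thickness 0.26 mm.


h = n * t_ply = 17 * 0.26 = 4.42 mm

4.42 mm


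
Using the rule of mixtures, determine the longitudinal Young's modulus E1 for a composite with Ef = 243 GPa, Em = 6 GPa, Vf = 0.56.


E1 = Ef*Vf + Em*(1-Vf) = 243*0.56 + 6*0.44 = 138.72 GPa

138.72 GPa


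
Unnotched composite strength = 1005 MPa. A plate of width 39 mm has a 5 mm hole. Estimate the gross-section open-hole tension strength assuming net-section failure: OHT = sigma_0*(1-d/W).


OHT = sigma_0*(1-d/W) = 1005*(1-5/39) = 876.2 MPa

876.2 MPa


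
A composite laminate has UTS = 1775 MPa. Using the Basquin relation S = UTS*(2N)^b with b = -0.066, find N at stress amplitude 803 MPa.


N = 0.5 * (S/UTS)^(1/b) = 0.5 * (803/1775)^(1/-0.066) = 82871.7579 cycles

82871.7579 cycles


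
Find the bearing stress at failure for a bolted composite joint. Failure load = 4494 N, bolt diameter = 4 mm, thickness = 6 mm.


sigma_br = F/(d*h) = 4494/(4*6) = 187.3 MPa

187.3 MPa


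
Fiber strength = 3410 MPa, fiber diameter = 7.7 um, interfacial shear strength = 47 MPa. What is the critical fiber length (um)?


Lc = sigma_f * d / (2 * tau_i) = 3410 * 7.7 / (2 * 47) = 279.3 um

279.3 um


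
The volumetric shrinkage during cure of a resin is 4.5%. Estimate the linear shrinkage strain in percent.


Linear shrinkage ≈ vol_shrink/3 = 4.5/3 = 1.5%

1.5%


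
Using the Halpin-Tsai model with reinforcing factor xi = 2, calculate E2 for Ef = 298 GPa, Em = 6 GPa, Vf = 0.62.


eta = (Ef/Em - 1)/(Ef/Em + xi) = (49.6667 - 1)/(49.6667 + 2) = 0.9419
E2 = Em*(1+xi*eta*Vf)/(1-eta*Vf) = 31.27 GPa

31.27 GPa


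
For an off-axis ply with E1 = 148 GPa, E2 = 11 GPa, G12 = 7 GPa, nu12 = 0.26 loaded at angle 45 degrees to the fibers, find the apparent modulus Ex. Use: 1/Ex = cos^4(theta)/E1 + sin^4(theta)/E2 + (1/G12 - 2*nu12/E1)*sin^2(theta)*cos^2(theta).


cos^4(45) = 0.25, sin^4(45) = 0.25, sin^2(45)*cos^2(45) = 0.25
1/G12 - 2*nu12/E1 = 1/7 - 2*0.26/148 = 0.139344 GPa^-1
1/Ex = 0.25/148 + 0.25/11 + 0.139344*0.25 = 0.0592524 GPa^-1
Ex = 16.88 GPa

16.88 GPa


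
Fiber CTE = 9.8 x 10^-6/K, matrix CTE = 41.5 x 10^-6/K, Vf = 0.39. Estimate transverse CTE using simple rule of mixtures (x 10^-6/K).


alpha_2 = alpha_f*Vf + alpha_m*(1-Vf) = 9.8*0.39 + 41.5*0.61 = 29.1 x 10^-6/K

29.1 x 10^-6/K


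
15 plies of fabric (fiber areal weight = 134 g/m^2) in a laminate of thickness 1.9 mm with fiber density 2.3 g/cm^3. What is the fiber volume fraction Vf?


Vf = n * FAW / (rho_f * h * 1000) = 15 * 134 / (2.3 * 1.9 * 1000) = 0.46

0.46


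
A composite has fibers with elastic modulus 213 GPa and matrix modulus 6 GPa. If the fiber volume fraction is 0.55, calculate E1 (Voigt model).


E1 = Ef*Vf + Em*(1-Vf) = 213*0.55 + 6*0.45 = 119.85 GPa

119.85 GPa


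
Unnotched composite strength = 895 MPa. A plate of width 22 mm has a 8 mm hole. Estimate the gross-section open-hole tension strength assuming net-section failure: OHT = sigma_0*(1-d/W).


OHT = sigma_0*(1-d/W) = 895*(1-8/22) = 569.5 MPa

569.5 MPa


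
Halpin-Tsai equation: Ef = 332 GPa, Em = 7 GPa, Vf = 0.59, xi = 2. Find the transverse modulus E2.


eta = (Ef/Em - 1)/(Ef/Em + xi) = (47.4286 - 1)/(47.4286 + 2) = 0.9393
E2 = Em*(1+xi*eta*Vf)/(1-eta*Vf) = 33.11 GPa

33.11 GPa


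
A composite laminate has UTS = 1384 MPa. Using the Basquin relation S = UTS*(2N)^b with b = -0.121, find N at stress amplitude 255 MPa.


N = 0.5 * (S/UTS)^(1/b) = 0.5 * (255/1384)^(1/-0.121) = 588858.0009 cycles

588858.0009 cycles


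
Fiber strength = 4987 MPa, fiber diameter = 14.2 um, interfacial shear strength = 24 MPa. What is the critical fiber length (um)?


Lc = sigma_f * d / (2 * tau_i) = 4987 * 14.2 / (2 * 24) = 1475.3 um

1475.3 um


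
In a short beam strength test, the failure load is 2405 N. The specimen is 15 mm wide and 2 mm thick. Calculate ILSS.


ILSS = 3F/(4bh) = 3*2405/(4*15*2) = 60.13 MPa

60.13 MPa


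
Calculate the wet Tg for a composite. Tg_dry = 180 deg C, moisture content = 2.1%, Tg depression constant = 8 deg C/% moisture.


Tg_wet = Tg_dry - k*moisture = 180 - 8*2.1 = 163.2 deg C

163.2 deg C


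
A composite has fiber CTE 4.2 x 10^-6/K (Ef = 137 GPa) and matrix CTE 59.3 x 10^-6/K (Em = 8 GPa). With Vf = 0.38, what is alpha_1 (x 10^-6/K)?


E1 = Ef*Vf + Em*(1-Vf) = 57.02
alpha_1 = (alpha_f*Ef*Vf + alpha_m*Em*(1-Vf))/E1 = 8.99 x 10^-6/K

8.99 x 10^-6/K


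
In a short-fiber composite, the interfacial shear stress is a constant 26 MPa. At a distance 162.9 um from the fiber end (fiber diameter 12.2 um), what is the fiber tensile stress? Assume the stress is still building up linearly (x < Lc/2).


Force balance: sigma_f * (pi*d^2/4) = tau * (pi*d) * x  ->  sigma_f = 4 * tau * x / d
sigma_f = 4 * 26 * 162.9 / 12.2 = 1388.7 MPa

1388.7 MPa


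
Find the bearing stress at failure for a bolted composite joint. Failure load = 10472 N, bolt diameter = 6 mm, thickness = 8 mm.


sigma_br = F/(d*h) = 10472/(6*8) = 218.2 MPa

218.2 MPa


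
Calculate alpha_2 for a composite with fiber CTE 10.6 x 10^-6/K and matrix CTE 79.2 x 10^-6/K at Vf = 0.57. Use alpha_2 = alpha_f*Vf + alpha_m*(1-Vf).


alpha_2 = alpha_f*Vf + alpha_m*(1-Vf) = 10.6*0.57 + 79.2*0.43 = 40.1 x 10^-6/K

40.1 x 10^-6/K


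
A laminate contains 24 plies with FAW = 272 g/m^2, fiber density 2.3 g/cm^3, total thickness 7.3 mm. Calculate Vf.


Vf = n * FAW / (rho_f * h * 1000) = 24 * 272 / (2.3 * 7.3 * 1000) = 0.3888

0.3888


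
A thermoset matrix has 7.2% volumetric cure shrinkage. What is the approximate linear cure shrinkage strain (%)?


Linear shrinkage ≈ vol_shrink/3 = 7.2/3 = 2.4%

2.4%


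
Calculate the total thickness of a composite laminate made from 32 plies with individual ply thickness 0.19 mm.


h = n * t_ply = 32 * 0.19 = 6.08 mm

6.08 mm


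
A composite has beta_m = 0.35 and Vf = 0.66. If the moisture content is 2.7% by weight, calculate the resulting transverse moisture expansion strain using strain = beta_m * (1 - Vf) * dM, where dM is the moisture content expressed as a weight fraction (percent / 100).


dM = 2.7/100 = 0.027
strain = beta_m * (1-Vf) * dM = 0.35 * 0.34 * 0.027 = 0.003213

0.003213


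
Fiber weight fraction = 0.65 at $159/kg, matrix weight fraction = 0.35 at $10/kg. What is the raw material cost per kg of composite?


Cost = cost_f*Wf + cost_m*Wm = 159*0.65 + 10*0.35 = $106.85/kg

$106.85/kg


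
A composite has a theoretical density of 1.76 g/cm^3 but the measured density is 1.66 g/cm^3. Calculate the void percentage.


Void% = (rho_theo - rho_actual)/rho_theo * 100 = (1.76 - 1.66)/1.76 * 100 = 5.68%

5.68%


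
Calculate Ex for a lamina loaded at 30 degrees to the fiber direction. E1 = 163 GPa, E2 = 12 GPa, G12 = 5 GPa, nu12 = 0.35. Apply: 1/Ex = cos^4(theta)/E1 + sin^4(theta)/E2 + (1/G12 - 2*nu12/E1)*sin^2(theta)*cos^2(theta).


cos^4(30) = 0.5625, sin^4(30) = 0.0625, sin^2(30)*cos^2(30) = 0.1875
1/G12 - 2*nu12/E1 = 1/5 - 2*0.35/163 = 0.195706 GPa^-1
1/Ex = 0.5625/163 + 0.0625/12 + 0.195706*0.1875 = 0.045354 GPa^-1
Ex = 22.05 GPa

22.05 GPa


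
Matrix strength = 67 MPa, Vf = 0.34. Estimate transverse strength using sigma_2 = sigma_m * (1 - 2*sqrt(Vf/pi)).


factor = 1 - 2*sqrt(0.34/pi) = 0.342
sigma_2 = 67 * 0.342 = 22.92 MPa

22.92 MPa


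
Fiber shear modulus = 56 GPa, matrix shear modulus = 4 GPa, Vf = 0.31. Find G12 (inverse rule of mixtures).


1/G12 = Vf/Gf + (1-Vf)/Gm = 0.31/56 + 0.69/4
G12 = 5.62 GPa

5.62 GPa


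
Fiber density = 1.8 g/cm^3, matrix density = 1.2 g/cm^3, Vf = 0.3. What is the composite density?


rho_c = rho_f*Vf + rho_m*(1-Vf) = 1.8*0.3 + 1.2*0.7 = 1.38 g/cm^3

1.38 g/cm^3


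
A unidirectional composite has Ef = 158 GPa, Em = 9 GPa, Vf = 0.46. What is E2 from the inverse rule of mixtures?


1/E2 = Vf/Ef + (1-Vf)/Em = 0.46/158 + 0.54/9
E2 = 15.9 GPa

15.9 GPa


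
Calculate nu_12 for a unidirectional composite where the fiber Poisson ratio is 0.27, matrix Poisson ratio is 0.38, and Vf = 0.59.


nu_12 = nu_f*Vf + nu_m*(1-Vf) = 0.27*0.59 + 0.38*0.41 = 0.3151

0.3151


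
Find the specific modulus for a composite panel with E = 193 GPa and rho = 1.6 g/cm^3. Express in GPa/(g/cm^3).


Specific stiffness = E/rho = 193/1.6 = 120.6 GPa/(g/cm^3)

120.6 GPa/(g/cm^3)


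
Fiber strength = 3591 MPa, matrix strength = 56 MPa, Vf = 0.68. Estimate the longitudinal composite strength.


sigma_1 = sigma_f*Vf + sigma_m*(1-Vf) = 3591*0.68 + 56*0.32 = 2459.8 MPa

2459.8 MPa


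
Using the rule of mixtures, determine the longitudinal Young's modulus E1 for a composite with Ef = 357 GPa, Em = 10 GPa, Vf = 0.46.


E1 = Ef*Vf + Em*(1-Vf) = 357*0.46 + 10*0.54 = 169.62 GPa

169.62 GPa


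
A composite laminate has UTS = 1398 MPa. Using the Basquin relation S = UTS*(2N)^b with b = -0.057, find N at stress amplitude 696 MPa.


N = 0.5 * (S/UTS)^(1/b) = 0.5 * (696/1398)^(1/-0.057) = 103031.2118 cycles

103031.2118 cycles
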